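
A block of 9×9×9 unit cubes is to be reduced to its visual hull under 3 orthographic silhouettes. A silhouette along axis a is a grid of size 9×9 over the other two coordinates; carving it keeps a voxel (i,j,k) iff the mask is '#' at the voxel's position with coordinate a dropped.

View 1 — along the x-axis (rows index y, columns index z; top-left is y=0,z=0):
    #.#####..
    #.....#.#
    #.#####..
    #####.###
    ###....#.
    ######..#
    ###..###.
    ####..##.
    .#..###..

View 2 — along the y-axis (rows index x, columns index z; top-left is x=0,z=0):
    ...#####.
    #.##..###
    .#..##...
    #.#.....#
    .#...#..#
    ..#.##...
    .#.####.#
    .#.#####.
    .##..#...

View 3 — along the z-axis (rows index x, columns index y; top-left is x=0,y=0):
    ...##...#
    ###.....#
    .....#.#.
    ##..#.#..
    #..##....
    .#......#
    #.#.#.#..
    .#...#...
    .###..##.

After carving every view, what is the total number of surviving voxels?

voxel count = 64

initial block: 9^3 = 729
carve view 1 (along x, YZ-mask fill 50/81): 450 voxels remain
carve view 2 (along y, XZ-mask fill 38/81): 206 voxels remain
carve view 3 (along z, XY-mask fill 29/81): 64 voxels remain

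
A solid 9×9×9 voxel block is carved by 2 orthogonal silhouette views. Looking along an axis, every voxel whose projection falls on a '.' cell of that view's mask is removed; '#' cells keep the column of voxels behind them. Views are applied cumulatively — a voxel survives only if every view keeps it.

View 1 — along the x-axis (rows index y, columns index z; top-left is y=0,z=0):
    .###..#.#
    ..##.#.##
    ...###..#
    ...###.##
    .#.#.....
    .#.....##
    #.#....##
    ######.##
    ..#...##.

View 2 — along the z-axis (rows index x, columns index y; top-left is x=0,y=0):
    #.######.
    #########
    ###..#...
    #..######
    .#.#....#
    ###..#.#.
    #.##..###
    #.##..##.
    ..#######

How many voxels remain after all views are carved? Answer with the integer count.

full grid |V| = 729
step 1: project along x, AND mask (39/81) → |grid| = 351
step 2: project along z, AND mask (53/81) → |grid| = 239

voxel count = 239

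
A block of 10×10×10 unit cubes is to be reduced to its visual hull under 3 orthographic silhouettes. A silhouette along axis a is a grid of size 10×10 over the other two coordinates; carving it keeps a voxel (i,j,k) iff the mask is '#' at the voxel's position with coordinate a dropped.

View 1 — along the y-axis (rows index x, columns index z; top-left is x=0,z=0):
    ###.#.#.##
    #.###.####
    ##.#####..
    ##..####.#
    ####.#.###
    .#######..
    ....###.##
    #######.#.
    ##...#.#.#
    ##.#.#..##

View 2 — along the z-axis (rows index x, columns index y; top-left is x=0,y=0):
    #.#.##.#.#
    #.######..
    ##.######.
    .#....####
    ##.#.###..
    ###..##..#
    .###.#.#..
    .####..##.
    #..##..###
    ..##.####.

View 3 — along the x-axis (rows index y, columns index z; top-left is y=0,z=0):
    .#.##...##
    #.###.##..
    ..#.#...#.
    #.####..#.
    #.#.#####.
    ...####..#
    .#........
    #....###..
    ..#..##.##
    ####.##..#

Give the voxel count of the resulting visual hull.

202 voxels

initial block: 10^3 = 1000
V1 y: intersect with XZ mask (68 set) -- 680 left
V2 z: intersect with XY mask (61 set) -- 418 left
V3 x: intersect with YZ mask (49 set) -- 202 left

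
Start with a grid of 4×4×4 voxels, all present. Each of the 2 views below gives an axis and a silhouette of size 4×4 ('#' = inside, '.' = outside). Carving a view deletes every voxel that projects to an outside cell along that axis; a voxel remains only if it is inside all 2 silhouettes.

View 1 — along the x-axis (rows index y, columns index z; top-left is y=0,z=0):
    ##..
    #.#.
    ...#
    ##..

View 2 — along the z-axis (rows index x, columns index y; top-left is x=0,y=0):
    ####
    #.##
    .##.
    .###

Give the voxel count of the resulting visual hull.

start: 4×4×4 = 64 voxels
[1] x-view keeps 7 columns → grid now 28
[2] z-view keeps 12 columns → grid now 20

remaining voxels: 20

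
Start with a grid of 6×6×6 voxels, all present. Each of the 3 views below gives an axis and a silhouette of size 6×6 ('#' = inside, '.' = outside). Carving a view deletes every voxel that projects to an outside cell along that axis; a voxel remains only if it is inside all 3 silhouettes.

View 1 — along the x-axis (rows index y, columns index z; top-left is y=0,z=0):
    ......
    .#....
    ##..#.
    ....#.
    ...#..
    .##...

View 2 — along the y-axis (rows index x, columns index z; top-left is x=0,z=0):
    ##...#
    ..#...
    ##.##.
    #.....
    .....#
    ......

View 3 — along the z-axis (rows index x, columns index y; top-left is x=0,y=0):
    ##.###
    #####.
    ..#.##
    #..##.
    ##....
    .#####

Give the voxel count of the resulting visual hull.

start: 6×6×6 = 216 voxels
step 1: project along x, AND mask (8/36) → |grid| = 48
step 2: project along y, AND mask (10/36) → |grid| = 13
step 3: project along z, AND mask (23/36) → |grid| = 7

7 voxels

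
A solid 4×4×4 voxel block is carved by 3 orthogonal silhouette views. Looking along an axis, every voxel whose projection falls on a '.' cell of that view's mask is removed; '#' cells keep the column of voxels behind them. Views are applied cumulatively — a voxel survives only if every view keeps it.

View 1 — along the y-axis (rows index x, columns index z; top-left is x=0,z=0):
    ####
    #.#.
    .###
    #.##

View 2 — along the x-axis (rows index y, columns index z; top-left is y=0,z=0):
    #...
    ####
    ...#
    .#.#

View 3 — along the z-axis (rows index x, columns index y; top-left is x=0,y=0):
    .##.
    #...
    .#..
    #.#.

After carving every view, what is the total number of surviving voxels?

initial block: 4^3 = 64
V1 y: intersect with XZ mask (12 set) -- 48 left
V2 x: intersect with YZ mask (8 set) -- 23 left
V3 z: intersect with XY mask (6 set) -- 11 left

11 voxels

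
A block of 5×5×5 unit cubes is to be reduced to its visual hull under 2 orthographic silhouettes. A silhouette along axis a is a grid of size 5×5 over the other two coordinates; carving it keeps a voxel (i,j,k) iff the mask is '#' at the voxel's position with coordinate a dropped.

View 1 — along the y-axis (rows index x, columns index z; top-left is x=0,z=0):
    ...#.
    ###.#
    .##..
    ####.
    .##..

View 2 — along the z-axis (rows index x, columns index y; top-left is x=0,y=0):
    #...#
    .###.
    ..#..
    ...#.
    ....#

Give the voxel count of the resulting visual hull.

full grid |V| = 125
[1] y-view keeps 13 columns → grid now 65
[2] z-view keeps 8 columns → grid now 22

voxel count = 22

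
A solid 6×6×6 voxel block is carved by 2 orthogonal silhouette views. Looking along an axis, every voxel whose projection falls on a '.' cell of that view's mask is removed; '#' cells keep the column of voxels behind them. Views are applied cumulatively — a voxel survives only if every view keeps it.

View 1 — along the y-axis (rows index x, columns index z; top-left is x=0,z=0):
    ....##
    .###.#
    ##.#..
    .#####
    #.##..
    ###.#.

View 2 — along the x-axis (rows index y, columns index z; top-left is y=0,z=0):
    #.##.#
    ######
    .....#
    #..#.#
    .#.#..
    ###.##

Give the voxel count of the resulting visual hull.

|visual hull| = 73

full grid |V| = 216
carve view 1 (along y, XZ-mask fill 21/36): 126 voxels remain
carve view 2 (along x, YZ-mask fill 21/36): 73 voxels remain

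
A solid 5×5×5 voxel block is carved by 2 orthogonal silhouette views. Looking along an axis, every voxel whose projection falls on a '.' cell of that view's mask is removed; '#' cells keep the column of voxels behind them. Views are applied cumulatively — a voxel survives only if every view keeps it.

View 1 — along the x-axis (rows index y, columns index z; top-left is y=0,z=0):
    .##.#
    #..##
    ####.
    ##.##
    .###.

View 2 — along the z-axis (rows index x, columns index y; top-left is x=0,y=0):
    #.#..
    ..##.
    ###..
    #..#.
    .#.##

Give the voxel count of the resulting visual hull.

42 voxels

full grid |V| = 125
  1. axis=0 (YZ plane), |mask|=17  ⇒  voxels=85
  2. axis=2 (XY plane), |mask|=12  ⇒  voxels=42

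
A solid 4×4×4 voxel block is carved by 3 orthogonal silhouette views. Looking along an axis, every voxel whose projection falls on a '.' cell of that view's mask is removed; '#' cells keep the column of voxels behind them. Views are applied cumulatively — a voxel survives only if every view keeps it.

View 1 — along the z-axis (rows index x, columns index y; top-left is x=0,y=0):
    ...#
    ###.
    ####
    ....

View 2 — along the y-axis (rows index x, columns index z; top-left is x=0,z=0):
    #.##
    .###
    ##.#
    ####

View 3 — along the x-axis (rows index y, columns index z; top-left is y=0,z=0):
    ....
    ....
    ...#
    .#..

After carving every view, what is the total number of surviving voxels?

full grid |V| = 64
V1 z: intersect with XY mask (8 set) -- 32 left
V2 y: intersect with XZ mask (13 set) -- 24 left
V3 x: intersect with YZ mask (2 set) -- 3 left

3 voxels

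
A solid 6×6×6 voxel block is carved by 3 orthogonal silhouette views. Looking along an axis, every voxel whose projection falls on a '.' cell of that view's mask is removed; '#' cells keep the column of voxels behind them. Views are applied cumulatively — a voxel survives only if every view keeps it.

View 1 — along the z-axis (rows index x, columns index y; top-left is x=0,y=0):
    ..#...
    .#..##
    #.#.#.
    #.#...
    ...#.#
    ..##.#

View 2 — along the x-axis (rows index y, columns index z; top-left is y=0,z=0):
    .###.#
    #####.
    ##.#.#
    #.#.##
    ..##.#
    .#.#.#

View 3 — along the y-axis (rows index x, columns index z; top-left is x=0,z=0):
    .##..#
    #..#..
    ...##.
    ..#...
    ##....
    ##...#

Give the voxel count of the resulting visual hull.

remaining voxels: 19

full grid |V| = 216
[1] z-view keeps 14 columns → grid now 84
[2] x-view keeps 23 columns → grid now 52
[3] y-view keeps 13 columns → grid now 19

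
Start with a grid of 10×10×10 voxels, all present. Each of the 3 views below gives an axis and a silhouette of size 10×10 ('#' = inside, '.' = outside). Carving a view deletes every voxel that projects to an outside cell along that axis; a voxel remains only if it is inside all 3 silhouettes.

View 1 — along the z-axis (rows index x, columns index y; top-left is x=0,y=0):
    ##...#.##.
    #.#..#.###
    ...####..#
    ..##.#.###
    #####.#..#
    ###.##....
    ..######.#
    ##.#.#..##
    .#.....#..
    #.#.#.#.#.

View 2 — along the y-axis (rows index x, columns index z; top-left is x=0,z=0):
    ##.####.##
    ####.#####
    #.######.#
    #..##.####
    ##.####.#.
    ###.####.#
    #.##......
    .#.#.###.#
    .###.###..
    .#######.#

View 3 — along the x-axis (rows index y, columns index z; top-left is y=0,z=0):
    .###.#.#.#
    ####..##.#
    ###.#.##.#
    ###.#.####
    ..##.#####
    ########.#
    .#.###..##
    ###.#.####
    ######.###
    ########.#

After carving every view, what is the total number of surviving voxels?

voxel count = 286

start: 10×10×10 = 1000 voxels
  1. axis=2 (XY plane), |mask|=54  ⇒  voxels=540
  2. axis=1 (XZ plane), |mask|=70  ⇒  voxels=374
  3. axis=0 (YZ plane), |mask|=76  ⇒  voxels=286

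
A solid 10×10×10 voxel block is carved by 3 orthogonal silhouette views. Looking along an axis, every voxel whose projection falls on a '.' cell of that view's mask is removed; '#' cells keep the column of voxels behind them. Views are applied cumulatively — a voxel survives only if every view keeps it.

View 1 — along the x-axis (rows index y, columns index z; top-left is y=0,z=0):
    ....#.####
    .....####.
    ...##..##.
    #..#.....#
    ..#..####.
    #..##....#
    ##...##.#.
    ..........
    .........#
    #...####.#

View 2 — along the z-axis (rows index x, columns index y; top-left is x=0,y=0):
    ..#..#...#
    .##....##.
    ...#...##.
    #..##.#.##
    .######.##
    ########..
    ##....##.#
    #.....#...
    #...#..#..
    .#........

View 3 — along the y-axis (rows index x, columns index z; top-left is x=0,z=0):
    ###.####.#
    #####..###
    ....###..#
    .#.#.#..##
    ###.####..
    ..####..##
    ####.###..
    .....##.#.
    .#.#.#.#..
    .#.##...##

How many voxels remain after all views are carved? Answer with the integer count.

start: 10×10×10 = 1000 voxels
V1 x: intersect with YZ mask (37 set) -- 370 left
V2 z: intersect with XY mask (43 set) -- 158 left
V3 y: intersect with XZ mask (57 set) -- 93 left

|visual hull| = 93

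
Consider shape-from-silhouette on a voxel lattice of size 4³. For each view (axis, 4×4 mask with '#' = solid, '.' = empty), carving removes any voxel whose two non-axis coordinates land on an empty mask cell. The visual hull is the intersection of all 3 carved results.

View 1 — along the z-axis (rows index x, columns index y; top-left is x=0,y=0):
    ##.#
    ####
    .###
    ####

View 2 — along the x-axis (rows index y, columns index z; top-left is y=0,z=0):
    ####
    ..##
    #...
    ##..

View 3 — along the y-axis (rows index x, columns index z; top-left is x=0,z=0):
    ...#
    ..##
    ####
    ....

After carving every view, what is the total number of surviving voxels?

initial block: 4^3 = 64
after view 1 [z-axis, 14 of 16 cells solid] → remaining = 56
after view 2 [x-axis, 9 of 16 cells solid] → remaining = 31
after view 3 [y-axis, 7 of 16 cells solid] → remaining = 11

|visual hull| = 11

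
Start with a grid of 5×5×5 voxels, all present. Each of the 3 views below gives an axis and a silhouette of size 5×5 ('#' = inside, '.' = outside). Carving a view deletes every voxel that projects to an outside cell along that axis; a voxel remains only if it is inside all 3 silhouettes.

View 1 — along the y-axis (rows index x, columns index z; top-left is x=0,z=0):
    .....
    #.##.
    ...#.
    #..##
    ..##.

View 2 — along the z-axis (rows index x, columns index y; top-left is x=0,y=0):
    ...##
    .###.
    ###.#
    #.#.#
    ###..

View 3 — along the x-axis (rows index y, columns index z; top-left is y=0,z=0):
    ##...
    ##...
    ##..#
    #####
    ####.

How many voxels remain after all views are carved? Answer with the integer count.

initial block: 5^3 = 125
[1] y-view keeps 9 columns → grid now 45
[2] z-view keeps 15 columns → grid now 28
[3] x-view keeps 16 columns → grid now 11

remaining voxels: 11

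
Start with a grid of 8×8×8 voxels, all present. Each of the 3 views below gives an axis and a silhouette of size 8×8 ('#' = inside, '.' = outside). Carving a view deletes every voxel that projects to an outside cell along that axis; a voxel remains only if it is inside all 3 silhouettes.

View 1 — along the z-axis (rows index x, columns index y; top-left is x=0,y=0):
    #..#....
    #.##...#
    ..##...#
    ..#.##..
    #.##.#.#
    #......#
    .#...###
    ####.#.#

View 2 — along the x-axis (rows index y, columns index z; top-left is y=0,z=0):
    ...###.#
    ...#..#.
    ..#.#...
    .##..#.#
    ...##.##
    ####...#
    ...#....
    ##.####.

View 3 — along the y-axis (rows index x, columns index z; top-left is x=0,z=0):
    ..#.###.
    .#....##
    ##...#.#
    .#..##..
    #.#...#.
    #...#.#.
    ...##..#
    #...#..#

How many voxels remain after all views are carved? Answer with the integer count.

voxel count = 42

before carving: 512 voxels (8×8×8)
carve view 1 (along z, XY-mask fill 29/64): 232 voxels remain
carve view 2 (along x, YZ-mask fill 28/64): 115 voxels remain
carve view 3 (along y, XZ-mask fill 26/64): 42 voxels remain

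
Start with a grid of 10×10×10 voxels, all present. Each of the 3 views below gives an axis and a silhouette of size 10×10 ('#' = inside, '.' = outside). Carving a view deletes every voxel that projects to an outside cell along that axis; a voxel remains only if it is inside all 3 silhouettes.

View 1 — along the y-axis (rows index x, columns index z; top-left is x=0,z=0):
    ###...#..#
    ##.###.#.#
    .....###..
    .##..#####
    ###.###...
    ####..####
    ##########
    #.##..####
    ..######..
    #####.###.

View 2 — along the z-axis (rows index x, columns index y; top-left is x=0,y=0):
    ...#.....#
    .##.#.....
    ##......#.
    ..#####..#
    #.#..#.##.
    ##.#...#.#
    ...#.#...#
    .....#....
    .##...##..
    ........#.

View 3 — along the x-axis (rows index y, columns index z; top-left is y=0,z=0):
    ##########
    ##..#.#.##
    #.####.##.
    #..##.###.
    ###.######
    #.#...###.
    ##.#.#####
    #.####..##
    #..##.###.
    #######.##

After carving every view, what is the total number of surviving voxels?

154 voxels

initial block: 10^3 = 1000
  1. axis=1 (XZ plane), |mask|=67  ⇒  voxels=670
  2. axis=2 (XY plane), |mask|=33  ⇒  voxels=221
  3. axis=0 (YZ plane), |mask|=73  ⇒  voxels=154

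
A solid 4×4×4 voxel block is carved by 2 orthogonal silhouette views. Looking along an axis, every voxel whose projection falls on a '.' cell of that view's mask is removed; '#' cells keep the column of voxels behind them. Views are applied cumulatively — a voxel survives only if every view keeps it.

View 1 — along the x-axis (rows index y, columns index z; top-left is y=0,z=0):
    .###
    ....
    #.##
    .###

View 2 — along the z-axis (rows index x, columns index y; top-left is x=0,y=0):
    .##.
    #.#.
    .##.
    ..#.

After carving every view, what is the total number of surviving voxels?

full grid |V| = 64
[1] x-view keeps 9 columns → grid now 36
[2] z-view keeps 7 columns → grid now 15

voxel count = 15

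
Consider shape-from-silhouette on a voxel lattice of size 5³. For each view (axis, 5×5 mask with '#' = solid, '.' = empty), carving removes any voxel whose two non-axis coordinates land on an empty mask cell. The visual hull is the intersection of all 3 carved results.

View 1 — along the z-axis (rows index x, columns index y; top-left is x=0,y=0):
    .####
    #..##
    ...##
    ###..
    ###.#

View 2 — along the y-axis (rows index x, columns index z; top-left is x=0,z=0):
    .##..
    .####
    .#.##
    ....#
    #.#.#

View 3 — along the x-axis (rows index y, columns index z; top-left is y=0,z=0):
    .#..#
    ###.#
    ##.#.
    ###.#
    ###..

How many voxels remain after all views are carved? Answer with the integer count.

|visual hull| = 26

full grid |V| = 125
V1 z: intersect with XY mask (16 set) -- 80 left
V2 y: intersect with XZ mask (13 set) -- 41 left
V3 x: intersect with YZ mask (16 set) -- 26 left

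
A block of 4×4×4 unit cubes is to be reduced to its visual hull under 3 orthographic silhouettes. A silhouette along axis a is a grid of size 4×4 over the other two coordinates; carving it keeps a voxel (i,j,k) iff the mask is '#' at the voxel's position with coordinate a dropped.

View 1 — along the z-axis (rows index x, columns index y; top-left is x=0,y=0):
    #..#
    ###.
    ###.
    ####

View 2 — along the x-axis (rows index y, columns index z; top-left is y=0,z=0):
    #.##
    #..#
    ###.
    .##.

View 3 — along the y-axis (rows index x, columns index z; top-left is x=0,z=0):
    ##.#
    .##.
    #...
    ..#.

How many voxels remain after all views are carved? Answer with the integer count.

|visual hull| = 12

initial block: 4^3 = 64
carve view 1 (along z, XY-mask fill 12/16): 48 voxels remain
carve view 2 (along x, YZ-mask fill 10/16): 31 voxels remain
carve view 3 (along y, XZ-mask fill 7/16): 12 voxels remain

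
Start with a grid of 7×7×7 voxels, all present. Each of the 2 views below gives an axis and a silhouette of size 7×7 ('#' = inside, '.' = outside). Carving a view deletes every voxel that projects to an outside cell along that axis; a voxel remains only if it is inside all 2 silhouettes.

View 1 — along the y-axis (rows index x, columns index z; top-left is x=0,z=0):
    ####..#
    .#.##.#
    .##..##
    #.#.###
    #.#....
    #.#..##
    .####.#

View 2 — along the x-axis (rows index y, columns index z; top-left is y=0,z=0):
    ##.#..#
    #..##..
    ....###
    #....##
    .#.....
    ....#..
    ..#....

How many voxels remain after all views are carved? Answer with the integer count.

voxel count = 65

before carving: 343 voxels (7×7×7)
  1. axis=1 (XZ plane), |mask|=29  ⇒  voxels=203
  2. axis=0 (YZ plane), |mask|=16  ⇒  voxels=65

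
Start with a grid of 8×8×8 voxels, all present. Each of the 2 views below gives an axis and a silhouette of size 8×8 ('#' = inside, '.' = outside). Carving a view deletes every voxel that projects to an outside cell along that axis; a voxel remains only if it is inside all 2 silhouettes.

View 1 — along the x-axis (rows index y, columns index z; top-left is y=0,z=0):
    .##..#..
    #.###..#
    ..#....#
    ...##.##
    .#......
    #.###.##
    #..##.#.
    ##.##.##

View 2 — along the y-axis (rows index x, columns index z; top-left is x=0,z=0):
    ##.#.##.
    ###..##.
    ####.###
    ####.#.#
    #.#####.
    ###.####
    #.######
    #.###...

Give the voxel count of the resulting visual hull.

176 voxels

initial block: 8^3 = 512
  1. axis=0 (YZ plane), |mask|=31  ⇒  voxels=248
  2. axis=1 (XZ plane), |mask|=47  ⇒  voxels=176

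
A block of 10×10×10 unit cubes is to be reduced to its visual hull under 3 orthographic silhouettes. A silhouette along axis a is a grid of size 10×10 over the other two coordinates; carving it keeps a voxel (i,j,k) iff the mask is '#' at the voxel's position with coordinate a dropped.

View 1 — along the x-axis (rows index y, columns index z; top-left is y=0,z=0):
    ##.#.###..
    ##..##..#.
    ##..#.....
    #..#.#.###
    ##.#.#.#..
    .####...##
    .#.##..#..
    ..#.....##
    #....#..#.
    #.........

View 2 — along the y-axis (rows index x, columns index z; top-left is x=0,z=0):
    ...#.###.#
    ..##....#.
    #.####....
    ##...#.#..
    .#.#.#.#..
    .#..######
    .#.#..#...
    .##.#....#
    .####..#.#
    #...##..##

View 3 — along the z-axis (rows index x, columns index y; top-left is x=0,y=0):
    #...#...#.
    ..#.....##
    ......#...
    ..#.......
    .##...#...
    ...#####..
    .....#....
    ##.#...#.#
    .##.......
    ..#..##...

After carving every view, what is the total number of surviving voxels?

53 voxels

before carving: 1000 voxels (10×10×10)
V1 x: intersect with YZ mask (42 set) -- 420 left
V2 y: intersect with XZ mask (46 set) -- 198 left
V3 z: intersect with XY mask (27 set) -- 53 left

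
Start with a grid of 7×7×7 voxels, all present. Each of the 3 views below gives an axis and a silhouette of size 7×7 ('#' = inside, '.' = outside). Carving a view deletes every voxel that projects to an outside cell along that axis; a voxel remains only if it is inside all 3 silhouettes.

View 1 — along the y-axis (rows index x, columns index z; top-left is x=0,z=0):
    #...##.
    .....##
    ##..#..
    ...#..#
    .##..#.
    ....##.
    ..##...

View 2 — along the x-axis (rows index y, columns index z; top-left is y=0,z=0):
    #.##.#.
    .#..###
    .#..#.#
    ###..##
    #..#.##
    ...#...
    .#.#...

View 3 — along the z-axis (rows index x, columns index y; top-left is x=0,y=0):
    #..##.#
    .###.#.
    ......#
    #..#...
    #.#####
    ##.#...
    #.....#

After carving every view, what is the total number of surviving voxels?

remaining voxels: 29

start: 7×7×7 = 343 voxels
[1] y-view keeps 17 columns → grid now 119
[2] x-view keeps 23 columns → grid now 56
[3] z-view keeps 22 columns → grid now 29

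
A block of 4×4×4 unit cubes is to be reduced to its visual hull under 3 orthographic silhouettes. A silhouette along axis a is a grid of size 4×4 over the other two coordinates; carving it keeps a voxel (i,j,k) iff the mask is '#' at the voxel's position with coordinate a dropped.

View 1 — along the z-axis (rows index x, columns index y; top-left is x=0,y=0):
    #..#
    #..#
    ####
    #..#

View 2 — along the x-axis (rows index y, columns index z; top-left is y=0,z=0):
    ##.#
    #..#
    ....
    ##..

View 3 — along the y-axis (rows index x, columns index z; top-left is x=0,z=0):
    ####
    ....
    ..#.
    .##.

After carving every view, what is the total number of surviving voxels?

voxel count = 7

full grid |V| = 64
  1. axis=2 (XY plane), |mask|=10  ⇒  voxels=40
  2. axis=0 (YZ plane), |mask|=7  ⇒  voxels=22
  3. axis=1 (XZ plane), |mask|=7  ⇒  voxels=7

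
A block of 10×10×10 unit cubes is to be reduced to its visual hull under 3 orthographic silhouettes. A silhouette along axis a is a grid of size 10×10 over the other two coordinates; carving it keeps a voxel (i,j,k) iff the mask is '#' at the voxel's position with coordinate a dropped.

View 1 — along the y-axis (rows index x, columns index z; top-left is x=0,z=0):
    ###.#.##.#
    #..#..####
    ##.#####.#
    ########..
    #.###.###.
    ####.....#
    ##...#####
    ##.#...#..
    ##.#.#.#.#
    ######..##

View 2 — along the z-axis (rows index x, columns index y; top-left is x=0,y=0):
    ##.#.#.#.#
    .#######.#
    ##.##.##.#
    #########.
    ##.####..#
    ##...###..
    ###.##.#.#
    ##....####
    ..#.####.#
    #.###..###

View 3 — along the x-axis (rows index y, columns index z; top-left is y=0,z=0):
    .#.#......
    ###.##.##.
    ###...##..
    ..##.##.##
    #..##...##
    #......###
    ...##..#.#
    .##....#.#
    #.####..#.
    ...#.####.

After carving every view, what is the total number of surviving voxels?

|visual hull| = 222

before carving: 1000 voxels (10×10×10)
step 1: project along y, AND mask (66/100) → |grid| = 660
step 2: project along z, AND mask (68/100) → |grid| = 457
step 3: project along x, AND mask (48/100) → |grid| = 222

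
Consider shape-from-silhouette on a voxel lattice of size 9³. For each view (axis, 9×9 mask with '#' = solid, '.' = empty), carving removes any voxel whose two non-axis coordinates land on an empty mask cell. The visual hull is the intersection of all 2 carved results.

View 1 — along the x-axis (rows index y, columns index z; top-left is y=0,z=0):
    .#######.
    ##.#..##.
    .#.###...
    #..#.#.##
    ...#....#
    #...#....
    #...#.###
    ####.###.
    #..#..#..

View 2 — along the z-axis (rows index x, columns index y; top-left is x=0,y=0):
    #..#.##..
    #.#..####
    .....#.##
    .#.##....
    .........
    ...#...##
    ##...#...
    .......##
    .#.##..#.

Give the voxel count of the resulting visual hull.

voxel count = 129

initial block: 9^3 = 729
step 1: project along x, AND mask (40/81) → |grid| = 360
step 2: project along z, AND mask (28/81) → |grid| = 129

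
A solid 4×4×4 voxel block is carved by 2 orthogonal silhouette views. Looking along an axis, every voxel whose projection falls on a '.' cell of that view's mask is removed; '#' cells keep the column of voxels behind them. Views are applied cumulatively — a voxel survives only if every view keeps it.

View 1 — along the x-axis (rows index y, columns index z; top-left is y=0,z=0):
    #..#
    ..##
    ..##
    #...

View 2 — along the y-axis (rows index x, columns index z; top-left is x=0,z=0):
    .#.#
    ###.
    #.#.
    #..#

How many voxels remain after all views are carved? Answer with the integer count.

voxel count = 16

start: 4×4×4 = 64 voxels
after view 1 [x-axis, 7 of 16 cells solid] → remaining = 28
after view 2 [y-axis, 9 of 16 cells solid] → remaining = 16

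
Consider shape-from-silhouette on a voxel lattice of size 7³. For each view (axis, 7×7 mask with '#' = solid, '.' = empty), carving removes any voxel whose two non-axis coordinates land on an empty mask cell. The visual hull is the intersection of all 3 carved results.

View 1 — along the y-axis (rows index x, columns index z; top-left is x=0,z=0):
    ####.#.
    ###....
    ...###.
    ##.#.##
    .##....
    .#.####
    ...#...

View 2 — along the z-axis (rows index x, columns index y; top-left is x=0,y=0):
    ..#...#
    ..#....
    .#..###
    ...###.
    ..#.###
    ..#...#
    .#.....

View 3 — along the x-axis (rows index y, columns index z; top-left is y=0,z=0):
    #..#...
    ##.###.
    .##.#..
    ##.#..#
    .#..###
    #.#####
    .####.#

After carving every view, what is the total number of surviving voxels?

start: 7×7×7 = 343 voxels
after view 1 [y-axis, 24 of 49 cells solid] → remaining = 168
after view 2 [z-axis, 17 of 49 cells solid] → remaining = 59
after view 3 [x-axis, 29 of 49 cells solid] → remaining = 41

remaining voxels: 41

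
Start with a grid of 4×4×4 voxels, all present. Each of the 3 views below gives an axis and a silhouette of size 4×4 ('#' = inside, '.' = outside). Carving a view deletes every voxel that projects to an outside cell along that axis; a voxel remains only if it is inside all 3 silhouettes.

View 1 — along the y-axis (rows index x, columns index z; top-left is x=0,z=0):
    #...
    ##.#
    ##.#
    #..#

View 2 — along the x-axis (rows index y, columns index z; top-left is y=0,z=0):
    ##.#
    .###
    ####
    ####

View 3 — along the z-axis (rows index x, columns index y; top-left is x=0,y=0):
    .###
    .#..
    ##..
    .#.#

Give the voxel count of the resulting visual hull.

|visual hull| = 12

start: 4×4×4 = 64 voxels
  1. axis=1 (XZ plane), |mask|=9  ⇒  voxels=36
  2. axis=0 (YZ plane), |mask|=14  ⇒  voxels=32
  3. axis=2 (XY plane), |mask|=8  ⇒  voxels=12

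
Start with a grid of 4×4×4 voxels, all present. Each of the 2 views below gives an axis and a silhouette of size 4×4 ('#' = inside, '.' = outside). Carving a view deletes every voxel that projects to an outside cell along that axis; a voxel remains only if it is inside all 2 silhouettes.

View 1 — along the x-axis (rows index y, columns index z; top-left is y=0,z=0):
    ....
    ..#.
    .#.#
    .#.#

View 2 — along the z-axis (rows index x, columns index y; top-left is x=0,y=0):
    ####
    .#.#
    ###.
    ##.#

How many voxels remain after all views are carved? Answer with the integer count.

voxel count = 14

before carving: 64 voxels (4×4×4)
carve view 1 (along x, YZ-mask fill 5/16): 20 voxels remain
carve view 2 (along z, XY-mask fill 12/16): 14 voxels remain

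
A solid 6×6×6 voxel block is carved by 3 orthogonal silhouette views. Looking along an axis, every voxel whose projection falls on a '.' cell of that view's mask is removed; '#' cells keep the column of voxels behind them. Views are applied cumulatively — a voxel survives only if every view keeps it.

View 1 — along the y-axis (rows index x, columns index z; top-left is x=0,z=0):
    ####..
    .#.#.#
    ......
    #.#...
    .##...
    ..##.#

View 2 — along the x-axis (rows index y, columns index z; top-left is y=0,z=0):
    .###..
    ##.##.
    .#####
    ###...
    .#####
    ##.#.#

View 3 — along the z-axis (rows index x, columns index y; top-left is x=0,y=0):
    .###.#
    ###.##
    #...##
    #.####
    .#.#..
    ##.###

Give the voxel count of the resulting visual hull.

|visual hull| = 43

before carving: 216 voxels (6×6×6)
[1] y-view keeps 14 columns → grid now 84
[2] x-view keeps 24 columns → grid now 61
[3] z-view keeps 24 columns → grid now 43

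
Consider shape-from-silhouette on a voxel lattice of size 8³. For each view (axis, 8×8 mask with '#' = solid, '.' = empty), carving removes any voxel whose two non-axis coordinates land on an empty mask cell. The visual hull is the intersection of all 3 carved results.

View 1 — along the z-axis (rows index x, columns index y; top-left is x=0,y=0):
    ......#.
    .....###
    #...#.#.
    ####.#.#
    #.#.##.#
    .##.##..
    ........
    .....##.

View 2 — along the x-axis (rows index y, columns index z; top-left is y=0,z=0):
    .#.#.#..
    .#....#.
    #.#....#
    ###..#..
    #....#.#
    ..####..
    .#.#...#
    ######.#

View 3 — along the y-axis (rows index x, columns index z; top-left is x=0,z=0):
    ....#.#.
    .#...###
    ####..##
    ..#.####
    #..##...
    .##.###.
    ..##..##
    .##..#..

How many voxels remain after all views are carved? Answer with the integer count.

|visual hull| = 44

start: 8×8×8 = 512 voxels
step 1: project along z, AND mask (24/64) → |grid| = 192
step 2: project along x, AND mask (29/64) → |grid| = 88
step 3: project along y, AND mask (32/64) → |grid| = 44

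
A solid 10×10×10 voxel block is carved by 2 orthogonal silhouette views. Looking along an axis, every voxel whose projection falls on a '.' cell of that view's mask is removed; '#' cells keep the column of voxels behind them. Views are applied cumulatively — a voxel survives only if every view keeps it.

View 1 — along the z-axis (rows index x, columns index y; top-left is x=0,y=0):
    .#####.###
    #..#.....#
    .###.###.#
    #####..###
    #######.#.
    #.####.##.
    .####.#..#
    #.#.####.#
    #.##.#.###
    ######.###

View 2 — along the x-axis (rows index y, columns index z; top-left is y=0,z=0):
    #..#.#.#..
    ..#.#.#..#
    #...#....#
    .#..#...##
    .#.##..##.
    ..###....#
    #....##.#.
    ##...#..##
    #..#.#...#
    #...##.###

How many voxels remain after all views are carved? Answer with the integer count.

before carving: 1000 voxels (10×10×10)
V1 z: intersect with XY mask (70 set) -- 700 left
V2 x: intersect with YZ mask (43 set) -- 301 left

301 voxels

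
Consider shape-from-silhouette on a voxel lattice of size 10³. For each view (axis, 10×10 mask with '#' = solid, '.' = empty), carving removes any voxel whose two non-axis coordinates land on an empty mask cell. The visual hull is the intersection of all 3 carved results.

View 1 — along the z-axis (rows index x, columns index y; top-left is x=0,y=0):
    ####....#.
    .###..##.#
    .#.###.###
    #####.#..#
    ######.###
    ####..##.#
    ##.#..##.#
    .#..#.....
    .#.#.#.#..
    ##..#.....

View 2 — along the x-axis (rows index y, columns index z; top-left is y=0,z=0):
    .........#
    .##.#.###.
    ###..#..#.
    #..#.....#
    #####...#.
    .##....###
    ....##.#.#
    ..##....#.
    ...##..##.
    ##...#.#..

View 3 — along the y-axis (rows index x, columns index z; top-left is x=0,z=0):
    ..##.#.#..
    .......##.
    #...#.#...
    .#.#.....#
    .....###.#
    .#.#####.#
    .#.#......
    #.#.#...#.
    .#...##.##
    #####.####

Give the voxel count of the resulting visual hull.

start: 10×10×10 = 1000 voxels
  1. axis=2 (XY plane), |mask|=56  ⇒  voxels=560
  2. axis=0 (YZ plane), |mask|=41  ⇒  voxels=230
  3. axis=1 (XZ plane), |mask|=43  ⇒  voxels=88

88 voxels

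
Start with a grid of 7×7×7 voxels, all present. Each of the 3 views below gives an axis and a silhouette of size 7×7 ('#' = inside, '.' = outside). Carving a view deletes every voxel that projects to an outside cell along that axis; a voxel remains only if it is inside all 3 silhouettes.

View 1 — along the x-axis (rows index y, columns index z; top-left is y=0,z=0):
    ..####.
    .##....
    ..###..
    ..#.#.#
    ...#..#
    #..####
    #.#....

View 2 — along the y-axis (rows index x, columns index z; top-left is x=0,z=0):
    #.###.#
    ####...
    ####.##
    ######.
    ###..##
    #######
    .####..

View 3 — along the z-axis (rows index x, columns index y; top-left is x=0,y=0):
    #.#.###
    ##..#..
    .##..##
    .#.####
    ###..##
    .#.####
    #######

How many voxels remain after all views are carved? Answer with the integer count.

start: 7×7×7 = 343 voxels
  1. axis=0 (YZ plane), |mask|=21  ⇒  voxels=147
  2. axis=1 (XZ plane), |mask|=37  ⇒  voxels=113
  3. axis=2 (XY plane), |mask|=34  ⇒  voxels=78

|visual hull| = 78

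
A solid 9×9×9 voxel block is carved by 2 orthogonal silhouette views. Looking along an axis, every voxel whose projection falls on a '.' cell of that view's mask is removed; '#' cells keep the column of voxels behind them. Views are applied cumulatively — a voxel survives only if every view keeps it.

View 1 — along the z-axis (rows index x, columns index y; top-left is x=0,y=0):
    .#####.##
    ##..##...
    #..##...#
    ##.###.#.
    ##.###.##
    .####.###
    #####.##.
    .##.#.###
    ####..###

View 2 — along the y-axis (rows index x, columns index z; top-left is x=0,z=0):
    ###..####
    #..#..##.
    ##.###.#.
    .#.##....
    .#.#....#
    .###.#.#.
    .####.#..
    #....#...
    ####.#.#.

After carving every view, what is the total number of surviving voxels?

252 voxels

full grid |V| = 729
after view 1 [z-axis, 55 of 81 cells solid] → remaining = 495
after view 2 [y-axis, 41 of 81 cells solid] → remaining = 252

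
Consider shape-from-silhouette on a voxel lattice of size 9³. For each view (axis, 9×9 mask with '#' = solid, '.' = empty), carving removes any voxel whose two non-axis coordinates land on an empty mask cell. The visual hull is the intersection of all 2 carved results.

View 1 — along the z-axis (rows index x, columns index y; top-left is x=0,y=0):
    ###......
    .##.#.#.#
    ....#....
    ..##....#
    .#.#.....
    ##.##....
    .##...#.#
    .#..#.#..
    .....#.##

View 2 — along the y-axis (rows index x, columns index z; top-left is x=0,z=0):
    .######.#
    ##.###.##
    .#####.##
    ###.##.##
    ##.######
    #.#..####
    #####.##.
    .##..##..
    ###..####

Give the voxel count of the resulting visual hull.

before carving: 729 voxels (9×9×9)
  1. axis=2 (XY plane), |mask|=28  ⇒  voxels=252
  2. axis=1 (XZ plane), |mask|=60  ⇒  voxels=185

voxel count = 185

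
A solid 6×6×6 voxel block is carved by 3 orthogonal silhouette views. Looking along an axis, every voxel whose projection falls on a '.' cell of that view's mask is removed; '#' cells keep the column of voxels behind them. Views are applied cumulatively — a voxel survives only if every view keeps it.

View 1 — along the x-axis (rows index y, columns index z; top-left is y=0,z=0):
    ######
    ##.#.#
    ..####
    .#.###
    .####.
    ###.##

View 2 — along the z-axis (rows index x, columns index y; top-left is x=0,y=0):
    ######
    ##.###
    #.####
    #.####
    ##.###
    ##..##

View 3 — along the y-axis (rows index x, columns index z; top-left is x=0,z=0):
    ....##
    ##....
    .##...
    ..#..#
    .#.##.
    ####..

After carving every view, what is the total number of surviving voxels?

remaining voxels: 60

before carving: 216 voxels (6×6×6)
carve view 1 (along x, YZ-mask fill 27/36): 162 voxels remain
carve view 2 (along z, XY-mask fill 30/36): 138 voxels remain
carve view 3 (along y, XZ-mask fill 15/36): 60 voxels remain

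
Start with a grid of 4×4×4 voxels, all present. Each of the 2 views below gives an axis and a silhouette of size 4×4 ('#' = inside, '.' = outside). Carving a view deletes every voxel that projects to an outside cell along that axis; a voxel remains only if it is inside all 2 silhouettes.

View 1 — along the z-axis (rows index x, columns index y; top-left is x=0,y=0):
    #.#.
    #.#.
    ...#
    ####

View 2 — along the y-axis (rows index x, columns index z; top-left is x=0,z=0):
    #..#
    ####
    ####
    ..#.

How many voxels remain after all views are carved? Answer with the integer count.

voxel count = 20

before carving: 64 voxels (4×4×4)
step 1: project along z, AND mask (9/16) → |grid| = 36
step 2: project along y, AND mask (11/16) → |grid| = 20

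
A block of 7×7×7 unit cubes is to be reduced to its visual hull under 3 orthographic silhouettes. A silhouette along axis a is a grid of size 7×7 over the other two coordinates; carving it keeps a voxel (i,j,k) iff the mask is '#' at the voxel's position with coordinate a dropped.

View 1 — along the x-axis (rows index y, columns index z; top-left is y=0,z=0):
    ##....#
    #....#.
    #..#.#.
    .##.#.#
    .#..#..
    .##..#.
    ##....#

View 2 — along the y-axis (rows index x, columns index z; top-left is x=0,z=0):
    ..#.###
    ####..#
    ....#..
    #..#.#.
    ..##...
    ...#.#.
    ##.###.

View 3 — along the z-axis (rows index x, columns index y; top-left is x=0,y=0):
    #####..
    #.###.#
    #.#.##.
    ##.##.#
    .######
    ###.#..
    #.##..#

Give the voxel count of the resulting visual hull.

|visual hull| = 39

start: 7×7×7 = 343 voxels
[1] x-view keeps 20 columns → grid now 140
[2] y-view keeps 22 columns → grid now 57
[3] z-view keeps 33 columns → grid now 39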